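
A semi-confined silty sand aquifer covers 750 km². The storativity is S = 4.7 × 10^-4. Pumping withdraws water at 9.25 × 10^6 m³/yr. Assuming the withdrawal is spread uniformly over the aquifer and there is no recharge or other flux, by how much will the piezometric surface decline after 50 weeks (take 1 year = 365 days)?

Δh ≈ 25.2 m

A = 750 km² = 7.5 × 10^8 m²
Q = 9.25 × 10^6 m³/yr = 25340 m³/d
t = 50 weeks = 350 d
ΔV = Q × t = 25340 m³/d × 350 d = 8.87 × 10^6 m³
Δh = ΔV / (S × A) = 8.87 × 10^6 / (4.7 × 10^-4 × 7.5 × 10^8) = 25.16 m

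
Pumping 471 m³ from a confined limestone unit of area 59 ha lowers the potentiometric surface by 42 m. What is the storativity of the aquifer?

A = 59 ha = 5.9 × 10^5 m²
S = ΔV / (A × Δh) = 471 m³ / (5.9 × 10^5 m² × 42 m) = 1.901 × 10^-5

S ≈ 1.9 × 10^-5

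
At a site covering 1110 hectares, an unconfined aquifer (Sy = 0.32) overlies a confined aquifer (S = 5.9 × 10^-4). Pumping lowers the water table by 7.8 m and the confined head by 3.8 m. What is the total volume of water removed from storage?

ΔV ≈ 2.77 × 10^7 m³

A = 1110 hectares = 1.11 × 10^7 m²
Unconfined: ΔV_u = Sy × A × Δh_u = 0.32 × 1.11 × 10^7 × 7.8 = 2.771 × 10^7 m³
Confined: ΔV_c = S × A × Δh_c = 5.9 × 10^-4 × 1.11 × 10^7 × 3.8 = 24890 m³
Total ΔV = 2.771 × 10^7 + 24890 = 2.773 × 10^7 m³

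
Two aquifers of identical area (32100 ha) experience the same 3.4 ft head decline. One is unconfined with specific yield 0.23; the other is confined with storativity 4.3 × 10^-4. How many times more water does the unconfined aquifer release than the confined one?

A = 32100 ha = 3.21 × 10^8 m²
Δh = 3.4 ft = 1.036 m
Unconfined: ΔV_u = Sy × A × Δh = 0.23 × 3.21 × 10^8 × 1.036 = 7.651 × 10^7 m³
Confined: ΔV_c = S × A × Δh = 4.3 × 10^-4 × 3.21 × 10^8 × 1.036 = 1.43 × 10^5 m³
Ratio = ΔV_u / ΔV_c = Sy / S = 0.23 / 4.3 × 10^-4 = 534.9

ΔV_u / ΔV_c ≈ 535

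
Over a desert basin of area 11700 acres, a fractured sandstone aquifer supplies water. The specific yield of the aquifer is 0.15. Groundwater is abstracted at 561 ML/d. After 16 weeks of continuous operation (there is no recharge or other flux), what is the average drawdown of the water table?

Δh ≈ 8.85 m

A = 11700 acres = 4.735 × 10^7 m²
Q = 561 ML/d = 5.61 × 10^5 m³/d
t = 16 weeks = 112 d
ΔV = Q × t = 5.61 × 10^5 m³/d × 112 d = 6.283 × 10^7 m³
Δh = ΔV / (Sy × A) = 6.283 × 10^7 / (0.15 × 4.735 × 10^7) = 8.847 m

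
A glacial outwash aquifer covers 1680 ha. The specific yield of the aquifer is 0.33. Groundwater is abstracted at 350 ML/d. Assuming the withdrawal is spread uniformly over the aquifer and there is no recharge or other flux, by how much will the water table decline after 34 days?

A = 1680 ha = 1.68 × 10^7 m²
Q = 350 ML/d = 3.5 × 10^5 m³/d
ΔV = Q × t = 3.5 × 10^5 m³/d × 34 d = 1.19 × 10^7 m³
Δh = ΔV / (Sy × A) = 1.19 × 10^7 / (0.33 × 1.68 × 10^7) = 2.146 m

Δh ≈ 2.15 m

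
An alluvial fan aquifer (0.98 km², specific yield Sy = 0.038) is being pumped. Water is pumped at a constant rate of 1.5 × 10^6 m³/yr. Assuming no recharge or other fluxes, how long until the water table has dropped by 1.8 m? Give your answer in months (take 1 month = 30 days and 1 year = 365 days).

A = 0.98 km² = 9.8 × 10^5 m²
ΔV = Sy × A × Δh = 0.038 × 9.8 × 10^5 × 1.8 = 67030 m³
Q = 1.5 × 10^6 m³/yr = 4110 m³/d
t = ΔV / Q = 67030 m³ / 4110 m³/d = 16.31 d
t = 16.31 d ≈ 0.5437 months

t ≈ 0.544 months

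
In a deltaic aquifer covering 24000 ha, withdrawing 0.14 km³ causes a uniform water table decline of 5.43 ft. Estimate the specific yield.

Sy ≈ 0.35

A = 24000 ha = 2.4 × 10^8 m²
Δh = 5.43 ft = 1.655 m
ΔV = 0.14 km³ = 1.4 × 10^8 m³
Sy = ΔV / (A × Δh) = 1.4 × 10^8 m³ / (2.4 × 10^8 m² × 1.655 m) = 0.3525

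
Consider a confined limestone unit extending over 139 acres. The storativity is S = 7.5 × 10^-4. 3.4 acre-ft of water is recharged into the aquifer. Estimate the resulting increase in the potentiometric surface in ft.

Δh ≈ 32.6 ft

A = 139 acres = 5.625 × 10^5 m²
ΔV = 3.4 acre-ft = 4194 m³
Δh = ΔV / (S × A) = 4194 m³ / (7.5 × 10^-4 × 5.625 × 10^5 m²) = 9.941 m
Δh = 9.941 m = 32.61 ft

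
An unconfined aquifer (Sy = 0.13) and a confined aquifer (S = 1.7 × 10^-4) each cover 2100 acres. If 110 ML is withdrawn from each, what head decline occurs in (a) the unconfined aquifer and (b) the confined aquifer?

A = 2100 acres = 8.498 × 10^6 m²
ΔV = 110 ML = 1.1 × 10^5 m³
Unconfined: Δh_u = ΔV/(Sy·A) = 1.1 × 10^5/(0.13 × 8.498 × 10^6) = 0.09957 m
Confined: Δh_c = ΔV/(S·A) = 1.1 × 10^5/(1.7 × 10^-4 × 8.498 × 10^6) = 76.14 m

Δh_u ≈ 0.0996 m; Δh_c ≈ 76.1 m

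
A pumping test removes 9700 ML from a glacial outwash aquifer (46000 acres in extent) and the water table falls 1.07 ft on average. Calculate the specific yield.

A = 46000 acres = 1.862 × 10^8 m²
Δh = 1.07 ft = 0.3261 m
ΔV = 9700 ML = 9.7 × 10^6 m³
Sy = ΔV / (A × Δh) = 9.7 × 10^6 m³ / (1.862 × 10^8 m² × 0.3261 m) = 0.1598

Sy ≈ 0.16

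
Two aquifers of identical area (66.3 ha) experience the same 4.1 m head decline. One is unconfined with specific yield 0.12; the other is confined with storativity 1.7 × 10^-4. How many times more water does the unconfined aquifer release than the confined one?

ΔV_u / ΔV_c ≈ 706

A = 66.3 ha = 6.63 × 10^5 m²
Unconfined: ΔV_u = Sy × A × Δh = 0.12 × 6.63 × 10^5 × 4.1 = 3.262 × 10^5 m³
Confined: ΔV_c = S × A × Δh = 1.7 × 10^-4 × 6.63 × 10^5 × 4.1 = 462.1 m³
Ratio = ΔV_u / ΔV_c = Sy / S = 0.12 / 1.7 × 10^-4 = 705.9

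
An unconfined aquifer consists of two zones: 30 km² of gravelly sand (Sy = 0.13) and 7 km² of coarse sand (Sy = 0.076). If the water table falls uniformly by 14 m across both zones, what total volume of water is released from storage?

ΔV ≈ 6.2 × 10^7 m³

A₁ = 30 km² = 3 × 10^7 m²; A₂ = 7 km² = 7 × 10^6 m²
ΔV₁ = 0.13 × 3 × 10^7 × 14 = 5.46 × 10^7 m³
ΔV₂ = 0.076 × 7 × 10^6 × 14 = 7.448 × 10^6 m³
ΔV = ΔV₁ + ΔV₂ = 6.205 × 10^7 m³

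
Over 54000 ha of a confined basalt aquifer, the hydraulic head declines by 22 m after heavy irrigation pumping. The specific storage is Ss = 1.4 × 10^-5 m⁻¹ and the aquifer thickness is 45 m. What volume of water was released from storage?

ΔV ≈ 7.48 × 10^6 m³

S = Ss × b = 1.4 × 10^-5 m⁻¹ × 45 m = 6.3 × 10^-4
A = 54000 ha = 5.4 × 10^8 m²
ΔV = S × A × Δh = 6.3 × 10^-4 × 5.4 × 10^8 m² × 22 m = 7.484 × 10^6 m³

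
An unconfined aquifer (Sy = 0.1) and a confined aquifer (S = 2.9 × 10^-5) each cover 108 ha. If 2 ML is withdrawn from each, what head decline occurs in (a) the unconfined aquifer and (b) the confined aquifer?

Δh_u ≈ 0.0185 m; Δh_c ≈ 63.9 m

A = 108 ha = 1.08 × 10^6 m²
ΔV = 2 ML = 2000 m³
Unconfined: Δh_u = ΔV/(Sy·A) = 2000/(0.1 × 1.08 × 10^6) = 0.01852 m
Confined: Δh_c = ΔV/(S·A) = 2000/(2.9 × 10^-5 × 1.08 × 10^6) = 63.86 m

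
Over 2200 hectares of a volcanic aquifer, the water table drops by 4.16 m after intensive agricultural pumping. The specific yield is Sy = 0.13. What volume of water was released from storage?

ΔV ≈ 1.19 × 10^7 m³

A = 2200 hectares = 2.2 × 10^7 m²
ΔV = Sy × A × Δh = 0.13 × 2.2 × 10^7 m² × 4.16 m = 1.19 × 10^7 m³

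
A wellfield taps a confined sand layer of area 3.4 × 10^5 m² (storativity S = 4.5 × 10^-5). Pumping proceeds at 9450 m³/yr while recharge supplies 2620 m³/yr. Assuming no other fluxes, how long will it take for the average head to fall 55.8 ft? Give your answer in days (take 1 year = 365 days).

Δh = 55.8 ft = 17.01 m
ΔV = S × A × Δh = 4.5 × 10^-5 × 3.4 × 10^5 × 17.01 = 260.2 m³
Net withdrawal = 9450 − 2620 = 6830 m³/yr = 18.71 m³/d
t = ΔV / Q = 260.2 m³ / 18.71 m³/d = 13.91 d

t ≈ 13.9 days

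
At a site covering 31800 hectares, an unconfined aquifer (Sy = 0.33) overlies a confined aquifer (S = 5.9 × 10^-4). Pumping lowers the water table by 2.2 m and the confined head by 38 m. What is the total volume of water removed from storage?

ΔV ≈ 2.38 × 10^8 m³

A = 31800 hectares = 3.18 × 10^8 m²
Unconfined: ΔV_u = Sy × A × Δh_u = 0.33 × 3.18 × 10^8 × 2.2 = 2.309 × 10^8 m³
Confined: ΔV_c = S × A × Δh_c = 5.9 × 10^-4 × 3.18 × 10^8 × 38 = 7.13 × 10^6 m³
Total ΔV = 2.309 × 10^8 + 7.13 × 10^6 = 2.38 × 10^8 m³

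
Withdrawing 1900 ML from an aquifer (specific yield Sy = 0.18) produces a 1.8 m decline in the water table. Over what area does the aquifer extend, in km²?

ΔV = 1900 ML = 1.9 × 10^6 m³
A = ΔV / (Sy × Δh) = 1.9 × 10^6 / (0.18 × 1.8) = 5.864 × 10^6 m²
A = 5.864 × 10^6 m² = 5.864 km²

A ≈ 5.86 km²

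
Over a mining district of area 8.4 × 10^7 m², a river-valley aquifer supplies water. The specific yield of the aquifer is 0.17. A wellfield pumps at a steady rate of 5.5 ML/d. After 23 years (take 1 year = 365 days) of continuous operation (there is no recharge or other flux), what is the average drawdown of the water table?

Q = 5.5 ML/d = 5500 m³/d
t = 23 years = 8395 d
ΔV = Q × t = 5500 m³/d × 8395 d = 4.617 × 10^7 m³
Δh = ΔV / (Sy × A) = 4.617 × 10^7 / (0.17 × 8.4 × 10^7) = 3.233 m

Δh ≈ 3.23 m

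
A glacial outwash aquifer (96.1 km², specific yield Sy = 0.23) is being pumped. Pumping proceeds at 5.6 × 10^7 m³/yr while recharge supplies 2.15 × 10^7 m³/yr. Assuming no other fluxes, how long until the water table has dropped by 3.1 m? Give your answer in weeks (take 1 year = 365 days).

A = 96.1 km² = 9.61 × 10^7 m²
ΔV = Sy × A × Δh = 0.23 × 9.61 × 10^7 × 3.1 = 6.852 × 10^7 m³
Net withdrawal = 5.6 × 10^7 − 2.15 × 10^7 = 3.45 × 10^7 m³/yr = 94520 m³/d
t = ΔV / Q = 6.852 × 10^7 m³ / 94520 m³/d = 724.9 d
t = 724.9 d ≈ 103.6 weeks

t ≈ 104 weeks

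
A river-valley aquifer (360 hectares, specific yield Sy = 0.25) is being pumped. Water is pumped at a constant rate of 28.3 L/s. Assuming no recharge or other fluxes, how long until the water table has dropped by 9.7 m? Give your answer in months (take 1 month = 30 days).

A = 360 hectares = 3.6 × 10^6 m²
ΔV = Sy × A × Δh = 0.25 × 3.6 × 10^6 × 9.7 = 8.73 × 10^6 m³
Q = 28.3 L/s = 2445 m³/d
t = ΔV / Q = 8.73 × 10^6 m³ / 2445 m³/d = 3570 d
t = 3570 d ≈ 119 months

t ≈ 119 months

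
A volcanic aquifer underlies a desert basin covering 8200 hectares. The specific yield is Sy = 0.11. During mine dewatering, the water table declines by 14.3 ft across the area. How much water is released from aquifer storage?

ΔV ≈ 3.93 × 10^7 m³

A = 8200 hectares = 8.2 × 10^7 m²
Δh = 14.3 ft = 4.359 m
ΔV = Sy × A × Δh = 0.11 × 8.2 × 10^7 m² × 4.359 m = 3.931 × 10^7 m³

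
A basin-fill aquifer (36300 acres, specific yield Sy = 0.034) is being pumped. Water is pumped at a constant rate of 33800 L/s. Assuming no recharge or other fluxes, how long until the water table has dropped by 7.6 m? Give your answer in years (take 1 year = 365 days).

A = 36300 acres = 1.469 × 10^8 m²
ΔV = Sy × A × Δh = 0.034 × 1.469 × 10^8 × 7.6 = 3.796 × 10^7 m³
Q = 33800 L/s = 2.92 × 10^6 m³/d
t = ΔV / Q = 3.796 × 10^7 m³ / 2.92 × 10^6 m³/d = 13 d
t = 13 d ≈ 0.03561 years

t ≈ 0.0356 years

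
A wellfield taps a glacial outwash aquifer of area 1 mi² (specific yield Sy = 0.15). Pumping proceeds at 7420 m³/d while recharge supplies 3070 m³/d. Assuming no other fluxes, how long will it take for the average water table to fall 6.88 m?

t ≈ 614 days

A = 1 mi² = 2.59 × 10^6 m²
ΔV = Sy × A × Δh = 0.15 × 2.59 × 10^6 × 6.88 = 2.673 × 10^6 m³
Net withdrawal = 7420 − 3070 = 4350 m³/d
t = ΔV / Q = 2.673 × 10^6 m³ / 4350 m³/d = 614.5 d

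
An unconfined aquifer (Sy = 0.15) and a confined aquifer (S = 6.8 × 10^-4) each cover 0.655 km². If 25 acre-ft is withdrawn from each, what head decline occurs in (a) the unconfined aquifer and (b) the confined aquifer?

Δh_u ≈ 0.314 m; Δh_c ≈ 69.2 m

A = 0.655 km² = 6.55 × 10^5 m²
ΔV = 25 acre-ft = 30840 m³
Unconfined: Δh_u = ΔV/(Sy·A) = 30840/(0.15 × 6.55 × 10^5) = 0.3139 m
Confined: Δh_c = ΔV/(S·A) = 30840/(6.8 × 10^-4 × 6.55 × 10^5) = 69.23 m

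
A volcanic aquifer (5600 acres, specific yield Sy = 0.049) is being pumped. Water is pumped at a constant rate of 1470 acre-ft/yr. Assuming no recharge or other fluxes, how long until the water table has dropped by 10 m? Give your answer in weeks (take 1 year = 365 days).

t ≈ 319 weeks

A = 5600 acres = 2.266 × 10^7 m²
ΔV = Sy × A × Δh = 0.049 × 2.266 × 10^7 × 10 = 1.11 × 10^7 m³
Q = 1470 acre-ft/yr = 4968 m³/d
t = ΔV / Q = 1.11 × 10^7 m³ / 4968 m³/d = 2235 d
t = 2235 d ≈ 319.3 weeks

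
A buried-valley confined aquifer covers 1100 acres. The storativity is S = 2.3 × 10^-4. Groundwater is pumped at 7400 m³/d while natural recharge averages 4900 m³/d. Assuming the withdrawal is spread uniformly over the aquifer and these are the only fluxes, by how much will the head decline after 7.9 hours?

A = 1100 acres = 4.452 × 10^6 m²
Net abstraction = 7400 − 4900 = 2500 m³/d
t = 7.9 hours = 0.3292 d
ΔV = Q × t = 2500 m³/d × 0.3292 d = 822.9 m³
Δh = ΔV / (S × A) = 822.9 / (2.3 × 10^-4 × 4.452 × 10^6) = 0.8037 m

Δh ≈ 0.804 m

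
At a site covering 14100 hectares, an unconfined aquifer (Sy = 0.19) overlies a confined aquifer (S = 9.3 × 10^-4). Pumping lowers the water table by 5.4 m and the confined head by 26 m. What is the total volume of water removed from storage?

A = 14100 hectares = 1.41 × 10^8 m²
Unconfined: ΔV_u = Sy × A × Δh_u = 0.19 × 1.41 × 10^8 × 5.4 = 1.447 × 10^8 m³
Confined: ΔV_c = S × A × Δh_c = 9.3 × 10^-4 × 1.41 × 10^8 × 26 = 3.409 × 10^6 m³
Total ΔV = 1.447 × 10^8 + 3.409 × 10^6 = 1.481 × 10^8 m³

ΔV ≈ 1.48 × 10^8 m³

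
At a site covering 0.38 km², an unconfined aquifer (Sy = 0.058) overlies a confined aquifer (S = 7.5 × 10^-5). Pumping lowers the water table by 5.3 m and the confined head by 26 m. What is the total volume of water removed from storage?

A = 0.38 km² = 3.8 × 10^5 m²
Unconfined: ΔV_u = Sy × A × Δh_u = 0.058 × 3.8 × 10^5 × 5.3 = 1.168 × 10^5 m³
Confined: ΔV_c = S × A × Δh_c = 7.5 × 10^-5 × 3.8 × 10^5 × 26 = 741 m³
Total ΔV = 1.168 × 10^5 + 741 = 1.176 × 10^5 m³

ΔV ≈ 1.18 × 10^5 m³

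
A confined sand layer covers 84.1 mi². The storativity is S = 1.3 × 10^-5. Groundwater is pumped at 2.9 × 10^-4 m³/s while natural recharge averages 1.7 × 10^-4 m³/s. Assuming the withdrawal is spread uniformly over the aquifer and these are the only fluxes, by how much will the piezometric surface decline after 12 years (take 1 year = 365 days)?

Δh ≈ 16 m

A = 84.1 mi² = 2.178 × 10^8 m²
Net abstraction = 2.9 × 10^-4 − 1.7 × 10^-4 = 1.2 × 10^-4 m³/s
Q_net = 1.2 × 10^-4 m³/s = 10.37 m³/d
t = 12 years = 4380 d
ΔV = Q × t = 10.37 m³/d × 4380 d = 45410 m³
Δh = ΔV / (S × A) = 45410 / (1.3 × 10^-5 × 2.178 × 10^8) = 16.04 m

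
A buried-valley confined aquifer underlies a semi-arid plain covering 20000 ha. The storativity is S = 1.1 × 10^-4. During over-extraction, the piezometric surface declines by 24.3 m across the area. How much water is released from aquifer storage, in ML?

ΔV ≈ 535 ML

A = 20000 ha = 2 × 10^8 m²
ΔV = S × A × Δh = 1.1 × 10^-4 × 2 × 10^8 m² × 24.3 m = 5.346 × 10^5 m³
ΔV = 5.346 × 10^5 m³ = 534.6 ML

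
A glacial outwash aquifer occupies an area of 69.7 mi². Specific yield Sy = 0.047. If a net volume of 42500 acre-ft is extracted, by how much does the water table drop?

Δh ≈ 6.18 m

A = 69.7 mi² = 1.805 × 10^8 m²
ΔV = 42500 acre-ft = 5.242 × 10^7 m³
Δh = ΔV / (Sy × A) = 5.242 × 10^7 m³ / (0.047 × 1.805 × 10^8 m²) = 6.179 m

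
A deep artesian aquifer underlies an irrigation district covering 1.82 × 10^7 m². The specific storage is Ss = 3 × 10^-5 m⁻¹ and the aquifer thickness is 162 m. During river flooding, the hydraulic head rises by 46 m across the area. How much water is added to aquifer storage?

S = Ss × b = 3 × 10^-5 m⁻¹ × 162 m = 4.86 × 10^-3
ΔV = S × A × Δh = 0.00486 × 1.82 × 10^7 m² × 46 m = 4.069 × 10^6 m³

ΔV ≈ 4.07 × 10^6 m³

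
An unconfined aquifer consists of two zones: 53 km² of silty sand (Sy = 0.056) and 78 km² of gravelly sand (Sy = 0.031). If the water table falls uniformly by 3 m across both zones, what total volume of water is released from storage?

A₁ = 53 km² = 5.3 × 10^7 m²; A₂ = 78 km² = 7.8 × 10^7 m²
ΔV₁ = 0.056 × 5.3 × 10^7 × 3 = 8.904 × 10^6 m³
ΔV₂ = 0.031 × 7.8 × 10^7 × 3 = 7.254 × 10^6 m³
ΔV = ΔV₁ + ΔV₂ = 1.616 × 10^7 m³

ΔV ≈ 1.62 × 10^7 m³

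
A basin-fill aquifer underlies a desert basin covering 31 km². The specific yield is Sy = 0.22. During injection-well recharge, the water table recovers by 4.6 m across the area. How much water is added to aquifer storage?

ΔV ≈ 3.14 × 10^7 m³

A = 31 km² = 3.1 × 10^7 m²
ΔV = Sy × A × Δh = 0.22 × 3.1 × 10^7 m² × 4.6 m = 3.137 × 10^7 m³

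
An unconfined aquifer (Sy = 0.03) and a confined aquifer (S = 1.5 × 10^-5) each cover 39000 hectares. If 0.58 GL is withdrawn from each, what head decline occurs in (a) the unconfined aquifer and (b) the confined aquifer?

A = 39000 hectares = 3.9 × 10^8 m²
ΔV = 0.58 GL = 5.8 × 10^5 m³
Unconfined: Δh_u = ΔV/(Sy·A) = 5.8 × 10^5/(0.03 × 3.9 × 10^8) = 0.04957 m
Confined: Δh_c = ΔV/(S·A) = 5.8 × 10^5/(1.5 × 10^-5 × 3.9 × 10^8) = 99.15 m

Δh_u ≈ 0.0496 m; Δh_c ≈ 99.1 m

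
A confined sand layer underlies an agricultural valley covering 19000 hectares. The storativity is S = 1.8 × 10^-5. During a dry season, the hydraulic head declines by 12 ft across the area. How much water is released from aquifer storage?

ΔV ≈ 12500 m³

A = 19000 hectares = 1.9 × 10^8 m²
Δh = 12 ft = 3.658 m
ΔV = S × A × Δh = 1.8 × 10^-5 × 1.9 × 10^8 m² × 3.658 m = 12510 m³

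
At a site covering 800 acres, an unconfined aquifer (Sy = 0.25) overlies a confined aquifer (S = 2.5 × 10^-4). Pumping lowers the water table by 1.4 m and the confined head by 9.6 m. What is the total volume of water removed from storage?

A = 800 acres = 3.237 × 10^6 m²
Unconfined: ΔV_u = Sy × A × Δh_u = 0.25 × 3.237 × 10^6 × 1.4 = 1.133 × 10^6 m³
Confined: ΔV_c = S × A × Δh_c = 2.5 × 10^-4 × 3.237 × 10^6 × 9.6 = 7770 m³
Total ΔV = 1.133 × 10^6 + 7770 = 1.141 × 10^6 m³

ΔV ≈ 1.14 × 10^6 m³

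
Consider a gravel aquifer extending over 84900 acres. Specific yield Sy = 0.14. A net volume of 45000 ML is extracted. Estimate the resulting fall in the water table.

Δh ≈ 0.936 m

A = 84900 acres = 3.436 × 10^8 m²
ΔV = 45000 ML = 4.5 × 10^7 m³
Δh = ΔV / (Sy × A) = 4.5 × 10^7 m³ / (0.14 × 3.436 × 10^8 m²) = 0.9355 m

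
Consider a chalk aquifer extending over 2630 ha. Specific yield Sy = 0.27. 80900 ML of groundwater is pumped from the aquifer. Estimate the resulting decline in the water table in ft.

A = 2630 ha = 2.63 × 10^7 m²
ΔV = 80900 ML = 8.09 × 10^7 m³
Δh = ΔV / (Sy × A) = 8.09 × 10^7 m³ / (0.27 × 2.63 × 10^7 m²) = 11.39 m
Δh = 11.39 m = 37.38 ft

Δh ≈ 37.4 ft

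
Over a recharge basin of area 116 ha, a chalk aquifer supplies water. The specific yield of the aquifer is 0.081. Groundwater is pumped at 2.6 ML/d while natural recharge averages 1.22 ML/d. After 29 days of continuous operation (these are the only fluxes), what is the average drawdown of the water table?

Δh ≈ 0.426 m

A = 116 ha = 1.16 × 10^6 m²
Net abstraction = 2.6 − 1.22 = 1.38 ML/d
Q_net = 1.38 ML/d = 1380 m³/d
ΔV = Q × t = 1380 m³/d × 29 d = 40020 m³
Δh = ΔV / (Sy × A) = 40020 / (0.081 × 1.16 × 10^6) = 0.4259 m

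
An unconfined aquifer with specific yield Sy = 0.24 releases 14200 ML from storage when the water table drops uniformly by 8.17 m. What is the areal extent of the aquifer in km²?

A ≈ 7.24 km²

ΔV = 14200 ML = 1.42 × 10^7 m³
A = ΔV / (Sy × Δh) = 1.42 × 10^7 / (0.24 × 8.17) = 7.242 × 10^6 m²
A = 7.242 × 10^6 m² = 7.242 km²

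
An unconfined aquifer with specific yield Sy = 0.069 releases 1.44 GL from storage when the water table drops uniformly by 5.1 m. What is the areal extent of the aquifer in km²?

A ≈ 4.09 km²

ΔV = 1.44 GL = 1.44 × 10^6 m³
A = ΔV / (Sy × Δh) = 1.44 × 10^6 / (0.069 × 5.1) = 4.092 × 10^6 m²
A = 4.092 × 10^6 m² = 4.092 km²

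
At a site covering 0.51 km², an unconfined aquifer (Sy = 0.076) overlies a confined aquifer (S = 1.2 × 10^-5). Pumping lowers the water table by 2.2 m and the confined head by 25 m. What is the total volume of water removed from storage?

A = 0.51 km² = 5.1 × 10^5 m²
Unconfined: ΔV_u = Sy × A × Δh_u = 0.076 × 5.1 × 10^5 × 2.2 = 85270 m³
Confined: ΔV_c = S × A × Δh_c = 1.2 × 10^-5 × 5.1 × 10^5 × 25 = 153 m³
Total ΔV = 85270 + 153 = 85420 m³

ΔV ≈ 85400 m³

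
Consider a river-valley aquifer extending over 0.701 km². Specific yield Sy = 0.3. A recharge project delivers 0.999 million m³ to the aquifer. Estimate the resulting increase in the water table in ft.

Δh ≈ 15.6 ft

A = 0.701 km² = 7.01 × 10^5 m²
ΔV = 0.999 million m³ = 9.99 × 10^5 m³
Δh = ΔV / (Sy × A) = 9.99 × 10^5 m³ / (0.3 × 7.01 × 10^5 m²) = 4.75 m
Δh = 4.75 m = 15.59 ft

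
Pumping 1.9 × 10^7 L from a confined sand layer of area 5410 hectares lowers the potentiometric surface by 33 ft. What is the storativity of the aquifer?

A = 5410 hectares = 5.41 × 10^7 m²
Δh = 33 ft = 10.06 m
ΔV = 1.9 × 10^7 L = 19000 m³
S = ΔV / (A × Δh) = 19000 m³ / (5.41 × 10^7 m² × 10.06 m) = 3.492 × 10^-5

S ≈ 3.5 × 10^-5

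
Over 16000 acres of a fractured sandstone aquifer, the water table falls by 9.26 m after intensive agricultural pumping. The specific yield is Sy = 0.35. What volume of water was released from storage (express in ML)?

A = 16000 acres = 6.475 × 10^7 m²
ΔV = Sy × A × Δh = 0.35 × 6.475 × 10^7 m² × 9.26 m = 2.099 × 10^8 m³
ΔV = 2.099 × 10^8 m³ = 2.099 × 10^5 ML

ΔV ≈ 2.1 × 10^5 ML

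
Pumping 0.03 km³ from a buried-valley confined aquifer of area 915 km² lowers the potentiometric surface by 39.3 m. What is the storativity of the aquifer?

A = 915 km² = 9.15 × 10^8 m²
ΔV = 0.03 km³ = 3 × 10^7 m³
S = ΔV / (A × Δh) = 3 × 10^7 m³ / (9.15 × 10^8 m² × 39.3 m) = 8.343 × 10^-4

S ≈ 8.3 × 10^-4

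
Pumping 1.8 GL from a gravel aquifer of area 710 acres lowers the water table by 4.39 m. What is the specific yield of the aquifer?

A = 710 acres = 2.873 × 10^6 m²
ΔV = 1.8 GL = 1.8 × 10^6 m³
Sy = ΔV / (A × Δh) = 1.8 × 10^6 m³ / (2.873 × 10^6 m² × 4.39 m) = 0.1427

Sy ≈ 0.14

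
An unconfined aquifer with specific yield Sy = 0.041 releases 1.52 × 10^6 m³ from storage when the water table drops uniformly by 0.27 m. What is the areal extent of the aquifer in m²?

A ≈ 1.37 × 10^8 m²

A = ΔV / (Sy × Δh) = 1.52 × 10^6 / (0.041 × 0.27) = 1.373 × 10^8 m²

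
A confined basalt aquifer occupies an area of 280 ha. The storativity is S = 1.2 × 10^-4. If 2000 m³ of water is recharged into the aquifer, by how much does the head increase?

A = 280 ha = 2.8 × 10^6 m²
Δh = ΔV / (S × A) = 2000 m³ / (1.2 × 10^-4 × 2.8 × 10^6 m²) = 5.952 m

Δh ≈ 5.95 m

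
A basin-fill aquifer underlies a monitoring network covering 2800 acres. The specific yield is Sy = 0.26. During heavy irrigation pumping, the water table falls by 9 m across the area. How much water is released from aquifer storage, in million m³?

A = 2800 acres = 1.133 × 10^7 m²
ΔV = Sy × A × Δh = 0.26 × 1.133 × 10^7 m² × 9 m = 2.652 × 10^7 m³
ΔV = 2.652 × 10^7 m³ = 26.52 million m³

ΔV ≈ 26.5 million m³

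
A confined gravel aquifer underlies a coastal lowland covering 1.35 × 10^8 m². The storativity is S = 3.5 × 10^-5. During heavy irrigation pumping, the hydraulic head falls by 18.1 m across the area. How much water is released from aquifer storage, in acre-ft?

ΔV = S × A × Δh = 3.5 × 10^-5 × 1.35 × 10^8 m² × 18.1 m = 85520 m³
ΔV = 85520 m³ = 69.33 acre-ft

ΔV ≈ 69.3 acre-ft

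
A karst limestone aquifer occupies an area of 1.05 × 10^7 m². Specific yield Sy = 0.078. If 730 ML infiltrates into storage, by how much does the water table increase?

ΔV = 730 ML = 7.3 × 10^5 m³
Δh = ΔV / (Sy × A) = 7.3 × 10^5 m³ / (0.078 × 1.05 × 10^7 m²) = 0.8913 m

Δh ≈ 0.891 m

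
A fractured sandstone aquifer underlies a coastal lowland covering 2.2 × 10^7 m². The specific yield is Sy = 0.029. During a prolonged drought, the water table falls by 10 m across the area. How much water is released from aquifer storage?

ΔV ≈ 6.38 × 10^6 m³

ΔV = Sy × A × Δh = 0.029 × 2.2 × 10^7 m² × 10 m = 6.38 × 10^6 m³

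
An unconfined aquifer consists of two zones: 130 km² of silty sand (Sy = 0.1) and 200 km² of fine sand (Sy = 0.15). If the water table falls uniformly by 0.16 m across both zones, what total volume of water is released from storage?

A₁ = 130 km² = 1.3 × 10^8 m²; A₂ = 200 km² = 2 × 10^8 m²
ΔV₁ = 0.1 × 1.3 × 10^8 × 0.16 = 2.08 × 10^6 m³
ΔV₂ = 0.15 × 2 × 10^8 × 0.16 = 4.8 × 10^6 m³
ΔV = ΔV₁ + ΔV₂ = 6.88 × 10^6 m³

ΔV ≈ 6.88 × 10^6 m³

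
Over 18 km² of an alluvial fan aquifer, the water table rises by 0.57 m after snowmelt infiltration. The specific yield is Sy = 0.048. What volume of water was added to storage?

ΔV ≈ 4.92 × 10^5 m³

A = 18 km² = 1.8 × 10^7 m²
ΔV = Sy × A × Δh = 0.048 × 1.8 × 10^7 m² × 0.57 m = 4.925 × 10^5 m³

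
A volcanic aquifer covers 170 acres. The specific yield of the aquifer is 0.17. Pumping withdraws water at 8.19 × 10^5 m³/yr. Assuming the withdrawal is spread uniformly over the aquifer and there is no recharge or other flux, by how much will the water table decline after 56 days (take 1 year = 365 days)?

A = 170 acres = 6.88 × 10^5 m²
Q = 8.19 × 10^5 m³/yr = 2244 m³/d
ΔV = Q × t = 2244 m³/d × 56 d = 1.257 × 10^5 m³
Δh = ΔV / (Sy × A) = 1.257 × 10^5 / (0.17 × 6.88 × 10^5) = 1.074 m

Δh ≈ 1.07 m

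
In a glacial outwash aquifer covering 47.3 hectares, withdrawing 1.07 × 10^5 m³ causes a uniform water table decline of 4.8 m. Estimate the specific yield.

A = 47.3 hectares = 4.73 × 10^5 m²
Sy = ΔV / (A × Δh) = 1.07 × 10^5 m³ / (4.73 × 10^5 m² × 4.8 m) = 0.04713

Sy ≈ 0.047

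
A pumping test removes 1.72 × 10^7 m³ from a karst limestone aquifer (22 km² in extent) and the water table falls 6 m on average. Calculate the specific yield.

A = 22 km² = 2.2 × 10^7 m²
Sy = ΔV / (A × Δh) = 1.72 × 10^7 m³ / (2.2 × 10^7 m² × 6 m) = 0.1303

Sy ≈ 0.13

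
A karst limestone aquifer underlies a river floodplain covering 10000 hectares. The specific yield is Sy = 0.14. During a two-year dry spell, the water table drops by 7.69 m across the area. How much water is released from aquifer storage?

A = 10000 hectares = 1 × 10^8 m²
ΔV = Sy × A × Δh = 0.14 × 1 × 10^8 m² × 7.69 m = 1.077 × 10^8 m³

ΔV ≈ 1.08 × 10^8 m³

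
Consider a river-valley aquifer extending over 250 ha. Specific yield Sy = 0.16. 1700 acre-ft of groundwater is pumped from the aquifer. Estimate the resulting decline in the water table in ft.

Δh ≈ 17.2 ft

A = 250 ha = 2.5 × 10^6 m²
ΔV = 1700 acre-ft = 2.097 × 10^6 m³
Δh = ΔV / (Sy × A) = 2.097 × 10^6 m³ / (0.16 × 2.5 × 10^6 m²) = 5.242 m
Δh = 5.242 m = 17.2 ft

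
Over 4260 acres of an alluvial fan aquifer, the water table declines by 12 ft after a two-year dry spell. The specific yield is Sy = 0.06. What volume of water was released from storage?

ΔV ≈ 3.78 × 10^6 m³

A = 4260 acres = 1.724 × 10^7 m²
Δh = 12 ft = 3.658 m
ΔV = Sy × A × Δh = 0.06 × 1.724 × 10^7 m² × 3.658 m = 3.783 × 10^6 m³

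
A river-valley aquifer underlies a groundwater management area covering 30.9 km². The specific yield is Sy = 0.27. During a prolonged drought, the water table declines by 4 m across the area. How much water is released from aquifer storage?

ΔV ≈ 3.34 × 10^7 m³

A = 30.9 km² = 3.09 × 10^7 m²
ΔV = Sy × A × Δh = 0.27 × 3.09 × 10^7 m² × 4 m = 3.337 × 10^7 m³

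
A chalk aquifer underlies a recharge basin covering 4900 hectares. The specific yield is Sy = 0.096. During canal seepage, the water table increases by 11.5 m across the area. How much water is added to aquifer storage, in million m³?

ΔV ≈ 54.1 million m³

A = 4900 hectares = 4.9 × 10^7 m²
ΔV = Sy × A × Δh = 0.096 × 4.9 × 10^7 m² × 11.5 m = 5.41 × 10^7 m³
ΔV = 5.41 × 10^7 m³ = 54.1 million m³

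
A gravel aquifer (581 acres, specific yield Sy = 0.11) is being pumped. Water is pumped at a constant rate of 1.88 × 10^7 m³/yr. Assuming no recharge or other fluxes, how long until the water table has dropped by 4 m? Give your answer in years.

t ≈ 0.055 years

A = 581 acres = 2.351 × 10^6 m²
ΔV = Sy × A × Δh = 0.11 × 2.351 × 10^6 × 4 = 1.035 × 10^6 m³
Q = 1.88 × 10^7 m³/yr = 51510 m³/d
t = ΔV / Q = 1.035 × 10^6 m³ / 51510 m³/d = 20.09 d
t = 20.09 d ≈ 0.05503 years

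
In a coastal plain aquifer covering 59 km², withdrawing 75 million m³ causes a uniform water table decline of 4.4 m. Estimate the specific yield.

Sy ≈ 0.29

A = 59 km² = 5.9 × 10^7 m²
ΔV = 75 million m³ = 7.5 × 10^7 m³
Sy = ΔV / (A × Δh) = 7.5 × 10^7 m³ / (5.9 × 10^7 m² × 4.4 m) = 0.2889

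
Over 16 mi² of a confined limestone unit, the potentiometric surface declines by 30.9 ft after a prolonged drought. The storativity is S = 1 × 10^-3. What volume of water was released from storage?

ΔV ≈ 3.9 × 10^5 m³

A = 16 mi² = 4.144 × 10^7 m²
Δh = 30.9 ft = 9.418 m
ΔV = S × A × Δh = 0.001 × 4.144 × 10^7 m² × 9.418 m = 3.903 × 10^5 m³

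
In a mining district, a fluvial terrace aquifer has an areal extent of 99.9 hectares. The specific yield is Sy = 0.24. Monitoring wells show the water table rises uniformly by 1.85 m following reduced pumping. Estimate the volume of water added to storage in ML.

ΔV ≈ 444 ML

A = 99.9 hectares = 9.99 × 10^5 m²
ΔV = Sy × A × Δh = 0.24 × 9.99 × 10^5 m² × 1.85 m = 4.436 × 10^5 m³
ΔV = 4.436 × 10^5 m³ = 443.6 ML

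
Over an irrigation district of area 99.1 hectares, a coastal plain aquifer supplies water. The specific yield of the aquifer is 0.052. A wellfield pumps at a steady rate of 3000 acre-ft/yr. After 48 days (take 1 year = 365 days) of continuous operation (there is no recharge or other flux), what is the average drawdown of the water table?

A = 99.1 hectares = 9.91 × 10^5 m²
Q = 3000 acre-ft/yr = 10140 m³/d
ΔV = Q × t = 10140 m³/d × 48 d = 4.866 × 10^5 m³
Δh = ΔV / (Sy × A) = 4.866 × 10^5 / (0.052 × 9.91 × 10^5) = 9.443 m

Δh ≈ 9.44 m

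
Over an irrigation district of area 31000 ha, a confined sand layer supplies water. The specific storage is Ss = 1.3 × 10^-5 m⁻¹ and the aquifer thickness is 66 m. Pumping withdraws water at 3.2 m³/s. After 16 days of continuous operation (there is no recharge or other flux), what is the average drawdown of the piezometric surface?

S = Ss × b = 1.3 × 10^-5 m⁻¹ × 66 m = 8.58 × 10^-4
A = 31000 ha = 3.1 × 10^8 m²
Q = 3.2 m³/s = 2.765 × 10^5 m³/d
ΔV = Q × t = 2.765 × 10^5 m³/d × 16 d = 4.424 × 10^6 m³
Δh = ΔV / (S × A) = 4.424 × 10^6 / (8.58 × 10^-4 × 3.1 × 10^8) = 16.63 m

Δh ≈ 16.6 m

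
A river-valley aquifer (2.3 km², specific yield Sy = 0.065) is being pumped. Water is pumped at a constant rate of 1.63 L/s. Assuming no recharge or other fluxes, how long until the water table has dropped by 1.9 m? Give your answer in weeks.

t ≈ 288 weeks

A = 2.3 km² = 2.3 × 10^6 m²
ΔV = Sy × A × Δh = 0.065 × 2.3 × 10^6 × 1.9 = 2.841 × 10^5 m³
Q = 1.63 L/s = 140.8 m³/d
t = ΔV / Q = 2.841 × 10^5 m³ / 140.8 m³/d = 2017 d
t = 2017 d ≈ 288.1 weeks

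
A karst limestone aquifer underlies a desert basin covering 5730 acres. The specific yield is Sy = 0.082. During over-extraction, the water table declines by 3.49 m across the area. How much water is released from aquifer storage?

A = 5730 acres = 2.319 × 10^7 m²
ΔV = Sy × A × Δh = 0.082 × 2.319 × 10^7 m² × 3.49 m = 6.636 × 10^6 m³

ΔV ≈ 6.64 × 10^6 m³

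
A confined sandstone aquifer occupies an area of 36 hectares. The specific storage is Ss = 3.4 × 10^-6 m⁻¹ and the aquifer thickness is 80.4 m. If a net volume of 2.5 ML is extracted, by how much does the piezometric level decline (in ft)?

S = Ss × b = 3.4 × 10^-6 m⁻¹ × 80.4 m = 2.734 × 10^-4
A = 36 hectares = 3.6 × 10^5 m²
ΔV = 2.5 ML = 2500 m³
Δh = ΔV / (S × A) = 2500 m³ / (2.734 × 10^-4 × 3.6 × 10^5 m²) = 25.4 m
Δh = 25.4 m = 83.35 ft

Δh ≈ 83.3 ft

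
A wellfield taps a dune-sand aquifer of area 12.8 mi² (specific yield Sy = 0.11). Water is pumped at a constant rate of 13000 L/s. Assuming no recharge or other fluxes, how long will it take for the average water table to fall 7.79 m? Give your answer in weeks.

A = 12.8 mi² = 3.315 × 10^7 m²
ΔV = Sy × A × Δh = 0.11 × 3.315 × 10^7 × 7.79 = 2.841 × 10^7 m³
Q = 13000 L/s = 1.123 × 10^6 m³/d
t = ΔV / Q = 2.841 × 10^7 m³ / 1.123 × 10^6 m³/d = 25.29 d
t = 25.29 d ≈ 3.613 weeks

t ≈ 3.61 weeks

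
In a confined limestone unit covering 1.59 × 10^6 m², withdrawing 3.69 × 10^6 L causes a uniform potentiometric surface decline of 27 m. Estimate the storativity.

S ≈ 8.6 × 10^-5

ΔV = 3.69 × 10^6 L = 3690 m³
S = ΔV / (A × Δh) = 3690 m³ / (1.59 × 10^6 m² × 27 m) = 8.595 × 10^-5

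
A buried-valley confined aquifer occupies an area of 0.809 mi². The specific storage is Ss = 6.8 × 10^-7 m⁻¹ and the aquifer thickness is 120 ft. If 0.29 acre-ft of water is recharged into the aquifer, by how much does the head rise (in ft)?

b = 120 ft = 36.58 m
S = Ss × b = 6.8 × 10^-7 m⁻¹ × 36.58 m = 2.487 × 10^-5
A = 0.809 mi² = 2.095 × 10^6 m²
ΔV = 0.29 acre-ft = 357.7 m³
Δh = ΔV / (S × A) = 357.7 m³ / (2.487 × 10^-5 × 2.095 × 10^6 m²) = 6.864 m
Δh = 6.864 m = 22.52 ft

Δh ≈ 22.5 ft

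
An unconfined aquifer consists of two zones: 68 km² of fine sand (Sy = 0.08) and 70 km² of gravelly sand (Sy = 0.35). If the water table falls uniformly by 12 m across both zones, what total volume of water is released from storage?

ΔV ≈ 3.59 × 10^8 m³

A₁ = 68 km² = 6.8 × 10^7 m²; A₂ = 70 km² = 7 × 10^7 m²
ΔV₁ = 0.08 × 6.8 × 10^7 × 12 = 6.528 × 10^7 m³
ΔV₂ = 0.35 × 7 × 10^7 × 12 = 2.94 × 10^8 m³
ΔV = ΔV₁ + ΔV₂ = 3.593 × 10^8 m³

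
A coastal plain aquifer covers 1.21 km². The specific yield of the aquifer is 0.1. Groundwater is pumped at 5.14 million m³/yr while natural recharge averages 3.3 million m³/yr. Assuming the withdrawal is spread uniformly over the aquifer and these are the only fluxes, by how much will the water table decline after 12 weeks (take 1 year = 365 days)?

Δh ≈ 3.5 m

A = 1.21 km² = 1.21 × 10^6 m²
Net abstraction = 5.14 − 3.3 = 1.84 million m³/yr
Q_net = 1.84 million m³/yr = 5041 m³/d
t = 12 weeks = 84 d
ΔV = Q × t = 5041 m³/d × 84 d = 4.235 × 10^5 m³
Δh = ΔV / (Sy × A) = 4.235 × 10^5 / (0.1 × 1.21 × 10^6) = 3.5 m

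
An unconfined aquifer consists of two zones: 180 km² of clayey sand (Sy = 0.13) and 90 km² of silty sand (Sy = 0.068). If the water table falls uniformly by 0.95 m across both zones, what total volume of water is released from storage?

ΔV ≈ 2.8 × 10^7 m³

A₁ = 180 km² = 1.8 × 10^8 m²; A₂ = 90 km² = 9 × 10^7 m²
ΔV₁ = 0.13 × 1.8 × 10^8 × 0.95 = 2.223 × 10^7 m³
ΔV₂ = 0.068 × 9 × 10^7 × 0.95 = 5.814 × 10^6 m³
ΔV = ΔV₁ + ΔV₂ = 2.804 × 10^7 m³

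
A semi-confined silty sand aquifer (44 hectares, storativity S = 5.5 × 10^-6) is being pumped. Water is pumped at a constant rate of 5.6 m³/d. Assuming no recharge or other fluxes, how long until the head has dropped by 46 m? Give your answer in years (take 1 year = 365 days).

A = 44 hectares = 4.4 × 10^5 m²
ΔV = S × A × Δh = 5.5 × 10^-6 × 4.4 × 10^5 × 46 = 111.3 m³
t = ΔV / Q = 111.3 m³ / 5.6 m³/d = 19.88 d
t = 19.88 d ≈ 0.05446 years

t ≈ 0.0545 years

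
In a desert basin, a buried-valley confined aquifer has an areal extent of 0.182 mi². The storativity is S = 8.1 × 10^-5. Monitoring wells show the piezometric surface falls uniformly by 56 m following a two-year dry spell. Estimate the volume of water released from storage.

A = 0.182 mi² = 4.714 × 10^5 m²
ΔV = S × A × Δh = 8.1 × 10^-5 × 4.714 × 10^5 m² × 56 m = 2138 m³

ΔV ≈ 2140 m³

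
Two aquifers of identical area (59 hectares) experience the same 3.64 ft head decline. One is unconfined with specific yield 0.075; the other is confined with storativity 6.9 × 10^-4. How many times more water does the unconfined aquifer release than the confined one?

ΔV_u / ΔV_c ≈ 109

A = 59 hectares = 5.9 × 10^5 m²
Δh = 3.64 ft = 1.109 m
Unconfined: ΔV_u = Sy × A × Δh = 0.075 × 5.9 × 10^5 × 1.109 = 49090 m³
Confined: ΔV_c = S × A × Δh = 6.9 × 10^-4 × 5.9 × 10^5 × 1.109 = 451.7 m³
Ratio = ΔV_u / ΔV_c = Sy / S = 0.075 / 6.9 × 10^-4 = 108.7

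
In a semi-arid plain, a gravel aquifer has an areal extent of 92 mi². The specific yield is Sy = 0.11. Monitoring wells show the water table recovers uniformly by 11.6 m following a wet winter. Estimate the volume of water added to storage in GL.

ΔV ≈ 304 GL

A = 92 mi² = 2.383 × 10^8 m²
ΔV = Sy × A × Δh = 0.11 × 2.383 × 10^8 m² × 11.6 m = 3.04 × 10^8 m³
ΔV = 3.04 × 10^8 m³ = 304 GL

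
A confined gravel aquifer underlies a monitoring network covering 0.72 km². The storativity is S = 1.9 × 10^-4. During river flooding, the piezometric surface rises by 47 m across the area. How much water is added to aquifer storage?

ΔV ≈ 6430 m³

A = 0.72 km² = 7.2 × 10^5 m²
ΔV = S × A × Δh = 1.9 × 10^-4 × 7.2 × 10^5 m² × 47 m = 6430 m³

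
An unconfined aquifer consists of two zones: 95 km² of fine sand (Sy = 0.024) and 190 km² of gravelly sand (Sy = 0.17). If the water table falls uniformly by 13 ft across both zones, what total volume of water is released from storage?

A₁ = 95 km² = 9.5 × 10^7 m²; A₂ = 190 km² = 1.9 × 10^8 m²
Δh = 13 ft = 3.962 m
ΔV₁ = 0.024 × 9.5 × 10^7 × 3.962 = 9.034 × 10^6 m³
ΔV₂ = 0.17 × 1.9 × 10^8 × 3.962 = 1.28 × 10^8 m³
ΔV = ΔV₁ + ΔV₂ = 1.37 × 10^8 m³

ΔV ≈ 1.37 × 10^8 m³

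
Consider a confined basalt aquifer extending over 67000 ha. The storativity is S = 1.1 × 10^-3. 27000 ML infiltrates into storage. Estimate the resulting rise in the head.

Δh ≈ 36.6 m

A = 67000 ha = 6.7 × 10^8 m²
ΔV = 27000 ML = 2.7 × 10^7 m³
Δh = ΔV / (S × A) = 2.7 × 10^7 m³ / (0.0011 × 6.7 × 10^8 m²) = 36.64 m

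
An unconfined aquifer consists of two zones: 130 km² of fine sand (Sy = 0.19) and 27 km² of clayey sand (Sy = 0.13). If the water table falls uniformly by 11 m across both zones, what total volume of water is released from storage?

A₁ = 130 km² = 1.3 × 10^8 m²; A₂ = 27 km² = 2.7 × 10^7 m²
ΔV₁ = 0.19 × 1.3 × 10^8 × 11 = 2.717 × 10^8 m³
ΔV₂ = 0.13 × 2.7 × 10^7 × 11 = 3.861 × 10^7 m³
ΔV = ΔV₁ + ΔV₂ = 3.103 × 10^8 m³

ΔV ≈ 3.1 × 10^8 m³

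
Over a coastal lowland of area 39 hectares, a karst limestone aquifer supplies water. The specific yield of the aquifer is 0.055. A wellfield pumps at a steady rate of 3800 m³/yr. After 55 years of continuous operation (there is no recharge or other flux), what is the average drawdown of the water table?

A = 39 hectares = 3.9 × 10^5 m²
Q = 3800 m³/yr = 10.41 m³/d
t = 55 years = 20080 d
ΔV = Q × t = 10.41 m³/d × 20080 d = 2.09 × 10^5 m³
Δh = ΔV / (Sy × A) = 2.09 × 10^5 / (0.055 × 3.9 × 10^5) = 9.744 m

Δh ≈ 9.74 m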